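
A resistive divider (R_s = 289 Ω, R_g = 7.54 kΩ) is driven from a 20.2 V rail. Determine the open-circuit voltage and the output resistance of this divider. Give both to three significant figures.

V_th = 19.5 V, R_th = 278 Ω

V_th is the open-circuit tap voltage: 20.2 × 7540/(289 + 7540) = 19.5 V.
With the supply zeroed, R_s and R_g appear in parallel from the tap: R_th = R_s‖R_g = (289 × 7540)/7829 = 278 Ω.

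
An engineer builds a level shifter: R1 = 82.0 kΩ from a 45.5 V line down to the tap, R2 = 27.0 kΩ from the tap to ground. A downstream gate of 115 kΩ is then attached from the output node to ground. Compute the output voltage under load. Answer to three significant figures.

The load sits in parallel with R2: R2‖R_L = (27.0 × 115) / (27.0 + 115) = 21.87 kΩ.
V_out = 45.5 × 21.87 / (82.0 + 21.87) = 45.5 × 21.87/103.9 = 9.58 V.
(Unloaded it would have been 11.3 V.)

V_out ≈ 9.58 V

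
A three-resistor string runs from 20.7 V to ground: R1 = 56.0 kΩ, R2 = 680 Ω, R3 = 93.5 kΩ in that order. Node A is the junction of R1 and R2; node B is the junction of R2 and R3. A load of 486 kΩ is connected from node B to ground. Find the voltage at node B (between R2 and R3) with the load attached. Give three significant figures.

V ≈ 12.0 V

At node B, R3 is in parallel with the load: R3‖R_L = 78410 Ω.
Below node A the resistance is R2 + (R3‖R_L) = 79090 Ω, so V_A = 20.7 × 79090/135100 = 12.12 V.
Then V_B = V_A × (R3‖R_L)/(R2 + R3‖R_L) = 12.12 × 78410/79090 = 12.0 V.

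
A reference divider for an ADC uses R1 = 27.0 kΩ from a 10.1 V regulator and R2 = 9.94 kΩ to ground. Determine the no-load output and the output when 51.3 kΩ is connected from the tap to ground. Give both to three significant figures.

Open-circuit: V = 10.1 × 9.94/(27.0 + 9.94) = 2.72 V.
With the load, R2 becomes R2‖R_L = 8.327 kΩ, so V = 10.1 × 8.327/35.33 = 2.38 V.

Unloaded: 2.72 V; loaded: 2.38 V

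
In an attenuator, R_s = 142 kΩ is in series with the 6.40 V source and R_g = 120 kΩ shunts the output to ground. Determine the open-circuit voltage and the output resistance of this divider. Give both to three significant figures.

V_th is the open-circuit tap voltage: 6.40 × 120/(142 + 120) = 2.93 V.
With the supply zeroed, R_s and R_g appear in parallel from the tap: R_th = R_s‖R_g = (142 × 120)/262.0 = 65.0 kΩ.

V_th = 2.93 V, R_th = 65.0 kΩ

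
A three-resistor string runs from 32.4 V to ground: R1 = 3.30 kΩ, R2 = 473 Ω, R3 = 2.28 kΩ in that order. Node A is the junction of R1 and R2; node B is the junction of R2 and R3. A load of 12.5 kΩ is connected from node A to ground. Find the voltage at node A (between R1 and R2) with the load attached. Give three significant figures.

Below node A the series string R2+R3 = 2753 Ω sits in parallel with the 12500 Ω load: 2256 Ω.
V_A = 32.4 × 2256/(3300 + 2256) = 13.2 V.

V ≈ 13.2 V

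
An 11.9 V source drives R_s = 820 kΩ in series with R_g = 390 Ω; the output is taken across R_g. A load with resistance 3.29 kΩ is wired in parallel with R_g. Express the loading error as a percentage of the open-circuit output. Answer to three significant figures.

10.6 %

The divider's output (Thévenin) resistance is R_s‖R_g = 389.8 Ω.
Fractional drop under load = R_th/(R_th + R_L) = 389.8 / (389.8 + 3290) = 0.1059.
So the output falls by 10.6 %.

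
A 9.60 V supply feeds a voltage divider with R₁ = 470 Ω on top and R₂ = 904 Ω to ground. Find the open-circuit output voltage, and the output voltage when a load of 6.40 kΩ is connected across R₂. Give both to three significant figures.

Open-circuit: V = 9.60 × 904/(470 + 904) = 6.32 V.
With the load, R₂ becomes R₂‖R_L = 792.1 Ω, so V = 9.60 × 792.1/1262 = 6.03 V.

Unloaded: 6.32 V; loaded: 6.03 V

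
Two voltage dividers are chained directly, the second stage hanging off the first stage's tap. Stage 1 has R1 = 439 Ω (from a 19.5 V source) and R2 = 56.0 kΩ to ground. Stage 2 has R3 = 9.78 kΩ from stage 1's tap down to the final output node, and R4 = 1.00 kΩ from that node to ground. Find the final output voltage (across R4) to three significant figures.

V_out ≈ 1.73 V

Stage 2 presents R3+R4 = 10780 Ω as a load on stage 1's tap.
Stage 1's lower leg becomes R2‖(R3+R4) = 9040 Ω, so V_mid = 19.5 × 9040/9479 = 18.60 V.
Stage 2 is itself unloaded: V_out = V_mid × R4/(R3+R4) = 18.60 × 1000/10780 = 1.73 V.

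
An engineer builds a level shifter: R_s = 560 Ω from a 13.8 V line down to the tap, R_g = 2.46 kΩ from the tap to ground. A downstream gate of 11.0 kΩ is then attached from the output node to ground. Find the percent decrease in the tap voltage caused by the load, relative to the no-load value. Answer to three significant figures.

The divider's output (Thévenin) resistance is R_s‖R_g = 456.2 Ω.
Fractional drop under load = R_th/(R_th + R_L) = 456.2 / (456.2 + 11000) = 0.03982.
So the output falls by 3.98 %.

3.98 %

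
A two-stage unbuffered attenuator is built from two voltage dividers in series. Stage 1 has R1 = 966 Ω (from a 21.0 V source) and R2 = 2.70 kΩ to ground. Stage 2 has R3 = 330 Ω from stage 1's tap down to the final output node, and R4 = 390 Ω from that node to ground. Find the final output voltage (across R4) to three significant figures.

Stage 2 presents R3+R4 = 720.0 Ω as a load on stage 1's tap.
Stage 1's lower leg becomes R2‖(R3+R4) = 568.4 Ω, so V_mid = 21.0 × 568.4/1534 = 7.779 V.
Stage 2 is itself unloaded: V_out = V_mid × R4/(R3+R4) = 7.779 × 390/720.0 = 4.21 V.

V_out ≈ 4.21 V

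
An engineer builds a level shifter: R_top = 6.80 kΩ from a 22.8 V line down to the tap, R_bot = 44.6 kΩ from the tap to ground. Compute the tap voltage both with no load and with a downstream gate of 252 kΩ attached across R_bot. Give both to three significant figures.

Open-circuit: V = 22.8 × 44.6/(6.80 + 44.6) = 19.8 V.
With the load, R_bot becomes R_bot‖R_L = 37.89 kΩ, so V = 22.8 × 37.89/44.69 = 19.3 V.

Unloaded: 19.8 V; loaded: 19.3 V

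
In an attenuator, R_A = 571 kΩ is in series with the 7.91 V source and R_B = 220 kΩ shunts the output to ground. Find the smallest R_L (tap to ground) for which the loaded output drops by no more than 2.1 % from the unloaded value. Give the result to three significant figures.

R_L(min) ≈ 7.40 MΩ

Output resistance R_th = R_A‖R_B = (571 × 220)/791.0 = 158.8 kΩ.
The fractional drop is R_th/(R_th + R_L); requiring this ≤ 0.0210 gives R_L ≥ R_th(1/0.0210 − 1) = 158.8 × 46.62 = 7.40 MΩ.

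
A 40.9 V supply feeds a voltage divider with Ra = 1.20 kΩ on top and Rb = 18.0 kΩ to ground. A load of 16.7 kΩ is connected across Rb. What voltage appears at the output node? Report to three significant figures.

V_out ≈ 35.9 V

The load sits in parallel with Rb: Rb‖R_L = (18.0 × 16.7) / (18.0 + 16.7) = 8.663 kΩ.
V_out = 40.9 × 8.663 / (1.20 + 8.663) = 40.9 × 8.663/9.863 = 35.9 V.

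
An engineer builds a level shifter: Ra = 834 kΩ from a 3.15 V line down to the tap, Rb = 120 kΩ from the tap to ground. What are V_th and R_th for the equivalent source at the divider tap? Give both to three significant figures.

V_th is the open-circuit tap voltage: 3.15 × 120/(834 + 120) = 0.396 V.
With the supply zeroed, Ra and Rb appear in parallel from the tap: R_th = Ra‖Rb = (834 × 120)/954.0 = 105 kΩ.

V_th = 0.396 V, R_th = 105 kΩ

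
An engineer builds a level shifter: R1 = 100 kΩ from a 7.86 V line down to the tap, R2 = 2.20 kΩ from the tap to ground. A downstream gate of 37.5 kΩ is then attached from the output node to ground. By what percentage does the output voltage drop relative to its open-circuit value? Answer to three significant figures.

The divider's output (Thévenin) resistance is R1‖R2 = 2.153 kΩ.
Fractional drop under load = R_th/(R_th + R_L) = 2.153 / (2.153 + 37.5) = 0.05429.
So the output falls by 5.43 %.

5.43 %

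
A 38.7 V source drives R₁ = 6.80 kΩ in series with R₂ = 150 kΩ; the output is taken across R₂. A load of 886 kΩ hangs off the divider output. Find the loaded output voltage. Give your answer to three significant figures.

The load sits in parallel with R₂: R₂‖R_L = (150 × 886) / (150 + 886) = 128.3 kΩ.
V_out = 38.7 × 128.3 / (6.80 + 128.3) = 38.7 × 128.3/135.1 = 36.8 V.

V_out ≈ 36.8 V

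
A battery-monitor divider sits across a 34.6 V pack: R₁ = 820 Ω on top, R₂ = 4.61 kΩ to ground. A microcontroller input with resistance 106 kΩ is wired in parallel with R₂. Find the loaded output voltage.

The load sits in parallel with R₂: R₂‖R_L = (4610 × 106000) / (4610 + 106000) = 4418 Ω.
V_out = 34.6 × 4418 / (820 + 4418) = 34.6 × 4418/5238 = 29.2 V.
(Unloaded it would have been 29.4 V.)

V_out ≈ 29.2 V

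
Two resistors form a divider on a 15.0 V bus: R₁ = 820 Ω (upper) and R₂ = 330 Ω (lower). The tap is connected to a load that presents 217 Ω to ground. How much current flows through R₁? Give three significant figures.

R₂‖R_L = 130.9 Ω, so the source sees R₁ + R₂‖R_L = 950.9 Ω.
I = 15.0 V / 950.9 Ω = 15.8 mA.

I ≈ 15.8 mA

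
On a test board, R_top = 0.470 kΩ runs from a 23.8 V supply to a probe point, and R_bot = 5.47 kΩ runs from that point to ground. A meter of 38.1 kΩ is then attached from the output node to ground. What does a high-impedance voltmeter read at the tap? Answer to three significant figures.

The load sits in parallel with R_bot: R_bot‖R_L = (5470 × 38100) / (5470 + 38100) = 4783 Ω.
V_out = 23.8 × 4783 / (470 + 4783) = 23.8 × 4783/5253 = 21.7 V.

V_out ≈ 21.7 V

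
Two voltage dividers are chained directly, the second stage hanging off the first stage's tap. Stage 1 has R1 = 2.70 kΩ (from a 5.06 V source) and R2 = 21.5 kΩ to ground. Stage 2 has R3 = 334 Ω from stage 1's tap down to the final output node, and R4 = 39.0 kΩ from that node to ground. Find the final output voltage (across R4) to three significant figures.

Stage 2 presents R3+R4 = 39330 Ω as a load on stage 1's tap.
Stage 1's lower leg becomes R2‖(R3+R4) = 13900 Ω, so V_mid = 5.06 × 13900/16600 = 4.237 V.
Stage 2 is itself unloaded: V_out = V_mid × R4/(R3+R4) = 4.237 × 39000/39330 = 4.20 V.

V_out ≈ 4.20 V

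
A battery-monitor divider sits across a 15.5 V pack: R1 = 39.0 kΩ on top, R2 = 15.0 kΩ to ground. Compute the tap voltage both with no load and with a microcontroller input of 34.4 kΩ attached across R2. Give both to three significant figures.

Open-circuit: V = 15.5 × 15.0/(39.0 + 15.0) = 4.31 V.
With the load, R2 becomes R2‖R_L = 10.45 kΩ, so V = 15.5 × 10.45/49.45 = 3.27 V.

Unloaded: 4.31 V; loaded: 3.27 V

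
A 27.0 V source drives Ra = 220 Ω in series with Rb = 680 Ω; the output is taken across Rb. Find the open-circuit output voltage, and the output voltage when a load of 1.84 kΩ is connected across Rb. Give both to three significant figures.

Open-circuit: V = 27.0 × 680/(220 + 680) = 20.4 V.
With the load, Rb becomes Rb‖R_L = 496.5 Ω, so V = 27.0 × 496.5/716.5 = 18.7 V.

Unloaded: 20.4 V; loaded: 18.7 V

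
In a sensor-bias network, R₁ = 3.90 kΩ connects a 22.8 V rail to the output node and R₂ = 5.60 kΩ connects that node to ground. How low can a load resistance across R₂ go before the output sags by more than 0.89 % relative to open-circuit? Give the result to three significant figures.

Output resistance R_th = R₁‖R₂ = (3.90 × 5.60)/9.500 = 2.299 kΩ.
The fractional drop is R_th/(R_th + R_L); requiring this ≤ 0.00890 gives R_L ≥ R_th(1/0.00890 − 1) = 2.299 × 111.4 = 256 kΩ.

R_L(min) ≈ 256 kΩ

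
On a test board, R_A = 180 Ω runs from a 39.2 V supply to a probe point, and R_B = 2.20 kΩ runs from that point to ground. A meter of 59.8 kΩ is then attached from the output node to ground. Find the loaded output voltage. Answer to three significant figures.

V_out ≈ 36.1 V

The load sits in parallel with R_B: R_B‖R_L = (2200 × 59800) / (2200 + 59800) = 2122 Ω.
V_out = 39.2 × 2122 / (180 + 2122) = 39.2 × 2122/2302 = 36.1 V.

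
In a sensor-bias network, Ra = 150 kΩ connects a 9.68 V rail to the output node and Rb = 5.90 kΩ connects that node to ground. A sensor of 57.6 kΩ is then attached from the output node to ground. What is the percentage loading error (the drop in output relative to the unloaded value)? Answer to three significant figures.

The divider's output (Thévenin) resistance is Ra‖Rb = 5.677 kΩ.
Fractional drop under load = R_th/(R_th + R_L) = 5.677 / (5.677 + 57.6) = 0.08971.
So the output falls by 8.97 %.

8.97 %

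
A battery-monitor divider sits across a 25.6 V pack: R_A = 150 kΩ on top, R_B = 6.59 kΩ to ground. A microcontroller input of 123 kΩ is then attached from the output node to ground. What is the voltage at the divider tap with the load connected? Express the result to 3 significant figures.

V_out ≈ 1.02 V

The load sits in parallel with R_B: R_B‖R_L = (6.59 × 123) / (6.59 + 123) = 6.255 kΩ.
V_out = 25.6 × 6.255 / (150 + 6.255) = 25.6 × 6.255/156.3 = 1.02 V.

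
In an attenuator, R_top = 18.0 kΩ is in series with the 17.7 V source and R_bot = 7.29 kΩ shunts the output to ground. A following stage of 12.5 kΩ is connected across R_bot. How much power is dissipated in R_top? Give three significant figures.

Total resistance from the source is R_top + (R_bot‖R_L) = 22.60 kΩ, so I = 17.7/22.60 kΩ = 0.7830 mA.
P = I²·R_top = (0.7830 mA)² × 18.0 kΩ = 11.0 mW.

P ≈ 11.0 mW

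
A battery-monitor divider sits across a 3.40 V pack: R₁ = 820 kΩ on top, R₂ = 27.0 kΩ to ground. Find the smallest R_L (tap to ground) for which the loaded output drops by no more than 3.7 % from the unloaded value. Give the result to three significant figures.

Output resistance R_th = R₁‖R₂ = (820 × 27.0)/847.0 = 26.14 kΩ.
The fractional drop is R_th/(R_th + R_L); requiring this ≤ 0.0370 gives R_L ≥ R_th(1/0.0370 − 1) = 26.14 × 26.03 = 680 kΩ.

R_L(min) ≈ 680 kΩ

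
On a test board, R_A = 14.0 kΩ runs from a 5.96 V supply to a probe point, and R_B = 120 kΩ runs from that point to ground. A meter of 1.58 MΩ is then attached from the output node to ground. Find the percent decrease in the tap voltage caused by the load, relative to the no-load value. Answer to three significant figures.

0.787 %

The divider's output (Thévenin) resistance is R_A‖R_B = 12.54 kΩ.
Fractional drop under load = R_th/(R_th + R_L) = 12.54 / (12.54 + 1580) = 0.007873.
So the output falls by 0.787 %.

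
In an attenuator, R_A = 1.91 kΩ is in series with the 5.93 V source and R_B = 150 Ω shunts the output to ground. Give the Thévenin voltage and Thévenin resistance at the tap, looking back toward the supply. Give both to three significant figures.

V_th is the open-circuit tap voltage: 5.93 × 150/(1910 + 150) = 0.432 V.
With the supply zeroed, R_A and R_B appear in parallel from the tap: R_th = R_A‖R_B = (1910 × 150)/2060 = 139 Ω.

V_th = 0.432 V, R_th = 139 Ω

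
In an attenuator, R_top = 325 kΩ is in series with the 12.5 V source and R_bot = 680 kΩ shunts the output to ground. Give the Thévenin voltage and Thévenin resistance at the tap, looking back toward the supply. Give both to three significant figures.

V_th = 8.46 V, R_th = 220 kΩ

V_th is the open-circuit tap voltage: 12.5 × 680/(325 + 680) = 8.46 V.
With the supply zeroed, R_top and R_bot appear in parallel from the tap: R_th = R_top‖R_bot = (325 × 680)/1005 = 220 kΩ.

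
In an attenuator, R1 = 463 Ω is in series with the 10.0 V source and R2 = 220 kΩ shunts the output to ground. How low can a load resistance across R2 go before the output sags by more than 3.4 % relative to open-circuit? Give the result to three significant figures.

Output resistance R_th = R1‖R2 = (463 × 220000)/220500 = 462.0 Ω.
The fractional drop is R_th/(R_th + R_L); requiring this ≤ 0.0340 gives R_L ≥ R_th(1/0.0340 − 1) = 462.0 × 28.41 = 13.1 kΩ.

R_L(min) ≈ 13.1 kΩ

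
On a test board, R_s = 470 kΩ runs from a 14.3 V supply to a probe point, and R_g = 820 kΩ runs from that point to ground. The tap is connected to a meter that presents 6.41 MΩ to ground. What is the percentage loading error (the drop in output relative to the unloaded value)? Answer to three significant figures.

The divider's output (Thévenin) resistance is R_s‖R_g = 298.8 kΩ.
Fractional drop under load = R_th/(R_th + R_L) = 298.8 / (298.8 + 6410) = 0.04453.
So the output falls by 4.45 %.

4.45 %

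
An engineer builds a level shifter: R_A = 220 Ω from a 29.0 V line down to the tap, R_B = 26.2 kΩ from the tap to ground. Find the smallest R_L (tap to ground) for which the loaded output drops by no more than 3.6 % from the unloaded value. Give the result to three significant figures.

R_L(min) ≈ 5.84 kΩ

Output resistance R_th = R_A‖R_B = (220 × 26200)/26420 = 218.2 Ω.
The fractional drop is R_th/(R_th + R_L); requiring this ≤ 0.0360 gives R_L ≥ R_th(1/0.0360 − 1) = 218.2 × 26.78 = 5.84 kΩ.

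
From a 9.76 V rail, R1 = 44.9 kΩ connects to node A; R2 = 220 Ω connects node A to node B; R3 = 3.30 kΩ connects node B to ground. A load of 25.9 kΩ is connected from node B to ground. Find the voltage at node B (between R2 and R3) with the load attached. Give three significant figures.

V ≈ 0.595 V

At node B, R3 is in parallel with the load: R3‖R_L = 2927 Ω.
Below node A the resistance is R2 + (R3‖R_L) = 3147 Ω, so V_A = 9.76 × 3147/48050 = 0.6393 V.
Then V_B = V_A × (R3‖R_L)/(R2 + R3‖R_L) = 0.6393 × 2927/3147 = 0.595 V.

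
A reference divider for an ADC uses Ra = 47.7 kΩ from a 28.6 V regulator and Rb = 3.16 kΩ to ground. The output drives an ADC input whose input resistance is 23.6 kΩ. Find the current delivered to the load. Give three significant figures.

Rb‖R_L = 2.787 kΩ; V_out = 28.6 × 2.787/50.49 = 1.579 V.
I_L = V_out / R_L = 1.579 / 23.6 kΩ = 0.0669 mA.

I_L ≈ 0.0669 mA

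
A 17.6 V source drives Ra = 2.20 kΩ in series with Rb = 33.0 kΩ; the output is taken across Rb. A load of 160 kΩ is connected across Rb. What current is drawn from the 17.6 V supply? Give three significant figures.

I ≈ 0.595 mA

Rb‖R_L = 27.36 kΩ, so the source sees Ra + Rb‖R_L = 29.56 kΩ.
I = 17.6 V / 29.56 kΩ = 0.595 mA.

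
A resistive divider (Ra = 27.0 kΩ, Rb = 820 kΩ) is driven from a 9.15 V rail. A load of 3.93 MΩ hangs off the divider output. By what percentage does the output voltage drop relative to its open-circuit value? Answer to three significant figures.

The divider's output (Thévenin) resistance is Ra‖Rb = 26.14 kΩ.
Fractional drop under load = R_th/(R_th + R_L) = 26.14 / (26.14 + 3930) = 0.006607.
So the output falls by 0.661 %.

0.661 %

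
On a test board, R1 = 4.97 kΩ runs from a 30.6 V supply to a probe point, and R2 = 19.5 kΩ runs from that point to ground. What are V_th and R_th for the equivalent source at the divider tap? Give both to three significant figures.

V_th = 24.4 V, R_th = 3.96 kΩ

V_th is the open-circuit tap voltage: 30.6 × 19.5/(4.97 + 19.5) = 24.4 V.
With the supply zeroed, R1 and R2 appear in parallel from the tap: R_th = R1‖R2 = (4.97 × 19.5)/24.47 = 3.96 kΩ.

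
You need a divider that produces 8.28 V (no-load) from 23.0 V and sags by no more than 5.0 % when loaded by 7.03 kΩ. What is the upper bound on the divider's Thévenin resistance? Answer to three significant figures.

R_th ≤ 370 Ω

Loading drop = R_th/(R_th + R_L) ≤ 0.0500, so R_th ≤ R_L · ε/(1−ε) = 7.03 kΩ × 0.0500/0.9500 = 370 Ω.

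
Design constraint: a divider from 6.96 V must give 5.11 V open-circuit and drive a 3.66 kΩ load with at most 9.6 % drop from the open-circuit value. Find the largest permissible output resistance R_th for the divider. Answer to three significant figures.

Loading drop = R_th/(R_th + R_L) ≤ 0.0960, so R_th ≤ R_L · ε/(1−ε) = 3.66 kΩ × 0.0960/0.9040 = 389 Ω.
(Any R1, R2 with R2/(R1+R2) = 0.734 and R1‖R2 ≤ 389 Ω will meet the spec.)

R_th ≤ 389 Ω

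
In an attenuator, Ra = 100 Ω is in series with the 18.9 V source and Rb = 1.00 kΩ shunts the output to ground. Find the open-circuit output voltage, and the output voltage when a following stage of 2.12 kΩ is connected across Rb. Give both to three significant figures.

Open-circuit: V = 18.9 × 1000/(100 + 1000) = 17.2 V.
With the load, Rb becomes Rb‖R_L = 679.5 Ω, so V = 18.9 × 679.5/779.5 = 16.5 V.

Unloaded: 17.2 V; loaded: 16.5 V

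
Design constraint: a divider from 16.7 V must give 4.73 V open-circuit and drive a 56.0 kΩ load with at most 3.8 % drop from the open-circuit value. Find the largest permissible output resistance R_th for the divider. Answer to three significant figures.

Loading drop = R_th/(R_th + R_L) ≤ 0.0380, so R_th ≤ R_L · ε/(1−ε) = 56.0 kΩ × 0.0380/0.9620 = 2.21 kΩ.
(Any R1, R2 with R2/(R1+R2) = 0.283 and R1‖R2 ≤ 2.21 kΩ will meet the spec.)

R_th ≤ 2.21 kΩ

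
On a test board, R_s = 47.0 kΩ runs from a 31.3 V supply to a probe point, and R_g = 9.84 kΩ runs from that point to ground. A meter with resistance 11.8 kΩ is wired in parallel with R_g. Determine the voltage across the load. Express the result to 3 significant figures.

The load sits in parallel with R_g: R_g‖R_L = (9.84 × 11.8) / (9.84 + 11.8) = 5.366 kΩ.
V_out = 31.3 × 5.366 / (47.0 + 5.366) = 31.3 × 5.366/52.37 = 3.21 V.

V_out ≈ 3.21 V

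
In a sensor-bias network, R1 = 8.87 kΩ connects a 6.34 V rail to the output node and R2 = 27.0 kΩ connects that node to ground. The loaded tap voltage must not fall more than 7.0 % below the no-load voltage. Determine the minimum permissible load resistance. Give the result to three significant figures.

Output resistance R_th = R1‖R2 = (8.87 × 27.0)/35.87 = 6.677 kΩ.
The fractional drop is R_th/(R_th + R_L); requiring this ≤ 0.0700 gives R_L ≥ R_th(1/0.0700 − 1) = 6.677 × 13.29 = 88.7 kΩ.

R_L(min) ≈ 88.7 kΩ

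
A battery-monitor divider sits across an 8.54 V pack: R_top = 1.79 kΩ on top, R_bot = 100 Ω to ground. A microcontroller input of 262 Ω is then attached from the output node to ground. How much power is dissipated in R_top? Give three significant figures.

Total resistance from the source is R_top + (R_bot‖R_L) = 1862 Ω, so I = 8.54/1862 Ω = 4.586 mA.
P = I²·R_top = (4.586 mA)² × 1.79 kΩ = 37.6 mW.

P ≈ 37.6 mW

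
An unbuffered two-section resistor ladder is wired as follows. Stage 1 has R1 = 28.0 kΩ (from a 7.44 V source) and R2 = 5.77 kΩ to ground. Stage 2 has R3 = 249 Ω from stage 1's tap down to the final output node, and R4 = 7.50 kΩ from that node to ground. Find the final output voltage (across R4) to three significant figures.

Stage 2 presents R3+R4 = 7749 Ω as a load on stage 1's tap.
Stage 1's lower leg becomes R2‖(R3+R4) = 3307 Ω, so V_mid = 7.44 × 3307/31310 = 0.7860 V.
Stage 2 is itself unloaded: V_out = V_mid × R4/(R3+R4) = 0.7860 × 7500/7749 = 0.761 V.

V_out ≈ 0.761 V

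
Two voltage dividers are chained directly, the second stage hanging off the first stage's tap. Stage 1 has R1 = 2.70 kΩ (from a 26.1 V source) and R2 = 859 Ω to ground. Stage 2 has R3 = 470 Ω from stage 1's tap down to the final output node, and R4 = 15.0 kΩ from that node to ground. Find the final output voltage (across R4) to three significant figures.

V_out ≈ 5.86 V

Stage 2 presents R3+R4 = 15470 Ω as a load on stage 1's tap.
Stage 1's lower leg becomes R2‖(R3+R4) = 813.8 Ω, so V_mid = 26.1 × 813.8/3514 = 6.045 V.
Stage 2 is itself unloaded: V_out = V_mid × R4/(R3+R4) = 6.045 × 15000/15470 = 5.86 V.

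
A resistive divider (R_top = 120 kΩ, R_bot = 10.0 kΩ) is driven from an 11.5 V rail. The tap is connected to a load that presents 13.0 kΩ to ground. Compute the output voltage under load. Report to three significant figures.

V_out ≈ 0.517 V

The load sits in parallel with R_bot: R_bot‖R_L = (10.0 × 13.0) / (10.0 + 13.0) = 5.652 kΩ.
V_out = 11.5 × 5.652 / (120 + 5.652) = 11.5 × 5.652/125.7 = 0.517 V.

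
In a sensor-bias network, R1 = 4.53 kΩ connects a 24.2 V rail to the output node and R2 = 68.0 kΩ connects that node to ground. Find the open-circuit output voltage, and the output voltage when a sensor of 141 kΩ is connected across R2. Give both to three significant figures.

Open-circuit: V = 24.2 × 68.0/(4.53 + 68.0) = 22.7 V.
With the load, R2 becomes R2‖R_L = 45.88 kΩ, so V = 24.2 × 45.88/50.41 = 22.0 V.

Unloaded: 22.7 V; loaded: 22.0 V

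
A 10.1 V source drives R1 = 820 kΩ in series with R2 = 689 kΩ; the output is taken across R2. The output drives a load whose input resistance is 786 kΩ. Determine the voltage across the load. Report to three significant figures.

V_out ≈ 3.12 V

The load sits in parallel with R2: R2‖R_L = (689 × 786) / (689 + 786) = 367.2 kΩ.
V_out = 10.1 × 367.2 / (820 + 367.2) = 10.1 × 367.2/1187 = 3.12 V.
(Unloaded it would have been 4.61 V.)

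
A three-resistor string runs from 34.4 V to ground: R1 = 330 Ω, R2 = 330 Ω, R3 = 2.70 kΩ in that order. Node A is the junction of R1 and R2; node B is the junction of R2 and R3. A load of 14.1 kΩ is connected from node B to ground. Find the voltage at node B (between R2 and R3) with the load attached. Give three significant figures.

V ≈ 26.6 V

At node B, R3 is in parallel with the load: R3‖R_L = 2266 Ω.
Below node A the resistance is R2 + (R3‖R_L) = 2596 Ω, so V_A = 34.4 × 2596/2926 = 30.52 V.
Then V_B = V_A × (R3‖R_L)/(R2 + R3‖R_L) = 30.52 × 2266/2596 = 26.6 V.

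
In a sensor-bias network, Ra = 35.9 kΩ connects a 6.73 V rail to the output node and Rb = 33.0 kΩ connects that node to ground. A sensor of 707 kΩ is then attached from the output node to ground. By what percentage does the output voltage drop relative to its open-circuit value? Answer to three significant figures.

2.37 %

The divider's output (Thévenin) resistance is Ra‖Rb = 17.19 kΩ.
Fractional drop under load = R_th/(R_th + R_L) = 17.19 / (17.19 + 707) = 0.02374.
So the output falls by 2.37 %.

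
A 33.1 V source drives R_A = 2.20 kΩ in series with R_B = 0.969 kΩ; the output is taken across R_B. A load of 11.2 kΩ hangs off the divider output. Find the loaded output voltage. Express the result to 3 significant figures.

V_out ≈ 9.55 V

The load sits in parallel with R_B: R_B‖R_L = (969 × 11200) / (969 + 11200) = 891.8 Ω.
V_out = 33.1 × 891.8 / (2200 + 891.8) = 33.1 × 891.8/3092 = 9.55 V.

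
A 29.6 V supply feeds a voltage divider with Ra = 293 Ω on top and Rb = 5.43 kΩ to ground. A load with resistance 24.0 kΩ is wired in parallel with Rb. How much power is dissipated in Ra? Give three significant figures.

P ≈ 11.5 mW

Total resistance from the source is Ra + (Rb‖R_L) = 4721 Ω, so I = 29.6/4721 Ω = 6.270 mA.
P = I²·Ra = (6.270 mA)² × 293 Ω = 11.5 mW.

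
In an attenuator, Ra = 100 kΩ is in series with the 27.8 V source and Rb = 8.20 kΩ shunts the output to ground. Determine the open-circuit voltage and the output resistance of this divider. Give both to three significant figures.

V_th = 2.11 V, R_th = 7.58 kΩ

V_th is the open-circuit tap voltage: 27.8 × 8.20/(100 + 8.20) = 2.11 V.
With the supply zeroed, Ra and Rb appear in parallel from the tap: R_th = Ra‖Rb = (100 × 8.20)/108.2 = 7.58 kΩ.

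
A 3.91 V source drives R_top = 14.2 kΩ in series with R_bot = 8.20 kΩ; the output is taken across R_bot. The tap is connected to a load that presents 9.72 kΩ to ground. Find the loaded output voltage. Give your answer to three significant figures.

V_out ≈ 0.933 V

The load sits in parallel with R_bot: R_bot‖R_L = (8.20 × 9.72) / (8.20 + 9.72) = 4.448 kΩ.
V_out = 3.91 × 4.448 / (14.2 + 4.448) = 3.91 × 4.448/18.65 = 0.933 V.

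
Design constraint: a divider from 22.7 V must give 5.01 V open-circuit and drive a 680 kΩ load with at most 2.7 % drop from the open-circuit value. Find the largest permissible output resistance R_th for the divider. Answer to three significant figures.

R_th ≤ 18.9 kΩ

Loading drop = R_th/(R_th + R_L) ≤ 0.0270, so R_th ≤ R_L · ε/(1−ε) = 680 kΩ × 0.0270/0.9730 = 18.9 kΩ.
(Any R1, R2 with R2/(R1+R2) = 0.221 and R1‖R2 ≤ 18.9 kΩ will meet the spec.)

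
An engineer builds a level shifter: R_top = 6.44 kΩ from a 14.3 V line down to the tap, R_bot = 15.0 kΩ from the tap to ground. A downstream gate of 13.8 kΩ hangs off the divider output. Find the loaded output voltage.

The load sits in parallel with R_bot: R_bot‖R_L = (15.0 × 13.8) / (15.0 + 13.8) = 7.188 kΩ.
V_out = 14.3 × 7.188 / (6.44 + 7.188) = 14.3 × 7.188/13.63 = 7.54 V.
(Unloaded it would have been 10.0 V.)

V_out ≈ 7.54 V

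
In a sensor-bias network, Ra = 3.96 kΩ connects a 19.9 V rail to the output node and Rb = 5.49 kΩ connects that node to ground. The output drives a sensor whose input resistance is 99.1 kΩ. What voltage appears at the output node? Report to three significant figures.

The load sits in parallel with Rb: Rb‖R_L = (5.49 × 99.1) / (5.49 + 99.1) = 5.202 kΩ.
V_out = 19.9 × 5.202 / (3.96 + 5.202) = 19.9 × 5.202/9.162 = 11.3 V.
(Unloaded it would have been 11.6 V.)

V_out ≈ 11.3 V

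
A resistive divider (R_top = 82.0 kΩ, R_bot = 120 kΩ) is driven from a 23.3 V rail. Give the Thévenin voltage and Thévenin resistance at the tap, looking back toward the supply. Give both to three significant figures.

V_th = 13.8 V, R_th = 48.7 kΩ

V_th is the open-circuit tap voltage: 23.3 × 120/(82.0 + 120) = 13.8 V.
With the supply zeroed, R_top and R_bot appear in parallel from the tap: R_th = R_top‖R_bot = (82.0 × 120)/202.0 = 48.7 kΩ.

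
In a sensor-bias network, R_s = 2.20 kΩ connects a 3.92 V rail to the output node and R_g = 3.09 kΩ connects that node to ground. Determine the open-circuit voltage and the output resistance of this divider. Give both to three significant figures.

V_th is the open-circuit tap voltage: 3.92 × 3.09/(2.20 + 3.09) = 2.29 V.
With the supply zeroed, R_s and R_g appear in parallel from the tap: R_th = R_s‖R_g = (2.20 × 3.09)/5.290 = 1.29 kΩ.

V_th = 2.29 V, R_th = 1.29 kΩ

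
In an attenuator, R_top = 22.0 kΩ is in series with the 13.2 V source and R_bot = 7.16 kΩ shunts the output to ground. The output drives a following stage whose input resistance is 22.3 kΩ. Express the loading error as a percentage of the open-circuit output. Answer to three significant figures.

The divider's output (Thévenin) resistance is R_top‖R_bot = 5.402 kΩ.
Fractional drop under load = R_th/(R_th + R_L) = 5.402 / (5.402 + 22.3) = 0.1950.
So the output falls by 19.5 %.

19.5 %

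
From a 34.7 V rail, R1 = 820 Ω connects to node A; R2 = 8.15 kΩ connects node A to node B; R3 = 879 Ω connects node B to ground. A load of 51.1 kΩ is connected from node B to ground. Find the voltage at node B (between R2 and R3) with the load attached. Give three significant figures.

At node B, R3 is in parallel with the load: R3‖R_L = 864.1 Ω.
Below node A the resistance is R2 + (R3‖R_L) = 9014 Ω, so V_A = 34.7 × 9014/9834 = 31.81 V.
Then V_B = V_A × (R3‖R_L)/(R2 + R3‖R_L) = 31.81 × 864.1/9014 = 3.05 V.

V ≈ 3.05 V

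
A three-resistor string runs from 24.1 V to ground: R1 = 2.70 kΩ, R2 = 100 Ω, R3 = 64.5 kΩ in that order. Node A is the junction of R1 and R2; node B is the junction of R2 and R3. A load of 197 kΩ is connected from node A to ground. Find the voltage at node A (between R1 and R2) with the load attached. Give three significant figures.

Below node A the series string R2+R3 = 64600 Ω sits in parallel with the 197000 Ω load: 48650 Ω.
V_A = 24.1 × 48650/(2700 + 48650) = 22.8 V.

V ≈ 22.8 V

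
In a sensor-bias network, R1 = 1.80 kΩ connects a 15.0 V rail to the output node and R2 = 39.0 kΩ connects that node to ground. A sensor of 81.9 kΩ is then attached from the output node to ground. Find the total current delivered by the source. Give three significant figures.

I ≈ 0.532 mA

R2‖R_L = 26.42 kΩ, so the source sees R1 + R2‖R_L = 28.22 kΩ.
I = 15.0 V / 28.22 kΩ = 0.532 mA.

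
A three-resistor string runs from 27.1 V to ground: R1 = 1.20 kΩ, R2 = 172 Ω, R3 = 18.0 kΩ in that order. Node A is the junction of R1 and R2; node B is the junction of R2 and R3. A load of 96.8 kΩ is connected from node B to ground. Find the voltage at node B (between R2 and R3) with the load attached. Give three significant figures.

At node B, R3 is in parallel with the load: R3‖R_L = 15180 Ω.
Below node A the resistance is R2 + (R3‖R_L) = 15350 Ω, so V_A = 27.1 × 15350/16550 = 25.14 V.
Then V_B = V_A × (R3‖R_L)/(R2 + R3‖R_L) = 25.14 × 15180/15350 = 24.9 V.

V ≈ 24.9 V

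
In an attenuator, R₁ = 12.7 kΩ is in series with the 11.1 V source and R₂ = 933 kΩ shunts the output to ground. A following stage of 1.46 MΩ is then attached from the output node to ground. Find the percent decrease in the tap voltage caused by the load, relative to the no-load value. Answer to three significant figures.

The divider's output (Thévenin) resistance is R₁‖R₂ = 12.53 kΩ.
Fractional drop under load = R_th/(R_th + R_L) = 12.53 / (12.53 + 1460) = 0.008509.
So the output falls by 0.851 %.

0.851 %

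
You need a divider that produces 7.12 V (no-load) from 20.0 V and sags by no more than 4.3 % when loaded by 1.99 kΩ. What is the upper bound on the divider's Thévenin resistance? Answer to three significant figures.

R_th ≤ 89.4 Ω

Loading drop = R_th/(R_th + R_L) ≤ 0.0430, so R_th ≤ R_L · ε/(1−ε) = 1.99 kΩ × 0.0430/0.9570 = 89.4 Ω.
(Any R1, R2 with R2/(R1+R2) = 0.356 and R1‖R2 ≤ 89.4 Ω will meet the spec.)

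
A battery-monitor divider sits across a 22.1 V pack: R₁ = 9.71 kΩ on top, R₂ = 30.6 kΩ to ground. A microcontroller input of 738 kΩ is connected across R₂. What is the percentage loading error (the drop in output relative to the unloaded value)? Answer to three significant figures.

The divider's output (Thévenin) resistance is R₁‖R₂ = 7.371 kΩ.
Fractional drop under load = R_th/(R_th + R_L) = 7.371 / (7.371 + 738) = 0.009889.
So the output falls by 0.989 %.

0.989 %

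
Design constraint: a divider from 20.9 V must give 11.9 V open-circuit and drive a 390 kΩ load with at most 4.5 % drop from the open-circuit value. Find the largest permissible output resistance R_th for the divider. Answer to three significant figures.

Loading drop = R_th/(R_th + R_L) ≤ 0.0450, so R_th ≤ R_L · ε/(1−ε) = 390 kΩ × 0.0450/0.9550 = 18.4 kΩ.

R_th ≤ 18.4 kΩ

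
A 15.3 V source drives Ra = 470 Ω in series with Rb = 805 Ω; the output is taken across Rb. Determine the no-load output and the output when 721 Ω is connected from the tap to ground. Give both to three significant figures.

Unloaded: 9.66 V; loaded: 6.84 V

Open-circuit: V = 15.3 × 805/(470 + 805) = 9.66 V.
With the load, Rb becomes Rb‖R_L = 380.3 Ω, so V = 15.3 × 380.3/850.3 = 6.84 V.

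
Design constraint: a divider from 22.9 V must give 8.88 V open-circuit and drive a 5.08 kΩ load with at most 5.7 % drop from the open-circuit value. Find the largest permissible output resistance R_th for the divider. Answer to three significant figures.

R_th ≤ 307 Ω

Loading drop = R_th/(R_th + R_L) ≤ 0.0570, so R_th ≤ R_L · ε/(1−ε) = 5.08 kΩ × 0.0570/0.9430 = 307 Ω.
(Any R1, R2 with R2/(R1+R2) = 0.388 and R1‖R2 ≤ 307 Ω will meet the spec.)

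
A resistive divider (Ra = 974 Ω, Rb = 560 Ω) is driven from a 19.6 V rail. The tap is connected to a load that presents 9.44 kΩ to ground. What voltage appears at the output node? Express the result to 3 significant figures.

V_out ≈ 6.90 V

The load sits in parallel with Rb: Rb‖R_L = (560 × 9440) / (560 + 9440) = 528.6 Ω.
V_out = 19.6 × 528.6 / (974 + 528.6) = 19.6 × 528.6/1503 = 6.90 V.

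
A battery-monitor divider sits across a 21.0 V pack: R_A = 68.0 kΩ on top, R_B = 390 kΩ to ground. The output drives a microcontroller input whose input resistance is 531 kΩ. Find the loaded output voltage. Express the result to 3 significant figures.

V_out ≈ 16.1 V

The load sits in parallel with R_B: R_B‖R_L = (390 × 531) / (390 + 531) = 224.9 kΩ.
V_out = 21.0 × 224.9 / (68.0 + 224.9) = 21.0 × 224.9/292.9 = 16.1 V.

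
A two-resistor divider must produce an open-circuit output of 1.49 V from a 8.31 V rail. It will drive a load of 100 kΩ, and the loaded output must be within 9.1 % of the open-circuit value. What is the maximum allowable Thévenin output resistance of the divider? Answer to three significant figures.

R_th ≤ 10.0 kΩ

Loading drop = R_th/(R_th + R_L) ≤ 0.0910, so R_th ≤ R_L · ε/(1−ε) = 100 kΩ × 0.0910/0.9090 = 10.0 kΩ.
(Any R1, R2 with R2/(R1+R2) = 0.179 and R1‖R2 ≤ 10.0 kΩ will meet the spec.)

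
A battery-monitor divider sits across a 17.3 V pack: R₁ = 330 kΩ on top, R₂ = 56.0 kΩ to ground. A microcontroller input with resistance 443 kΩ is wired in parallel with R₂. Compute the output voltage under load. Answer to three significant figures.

The load sits in parallel with R₂: R₂‖R_L = (56.0 × 443) / (56.0 + 443) = 49.72 kΩ.
V_out = 17.3 × 49.72 / (330 + 49.72) = 17.3 × 49.72/379.7 = 2.27 V.
(Unloaded it would have been 2.51 V.)

V_out ≈ 2.27 V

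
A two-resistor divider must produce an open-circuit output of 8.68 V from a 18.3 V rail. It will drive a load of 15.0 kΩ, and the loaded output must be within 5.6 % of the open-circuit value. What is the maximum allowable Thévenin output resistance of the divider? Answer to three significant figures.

R_th ≤ 890 Ω

Loading drop = R_th/(R_th + R_L) ≤ 0.0560, so R_th ≤ R_L · ε/(1−ε) = 15.0 kΩ × 0.0560/0.9440 = 890 Ω.
(Any R1, R2 with R2/(R1+R2) = 0.474 and R1‖R2 ≤ 890 Ω will meet the spec.)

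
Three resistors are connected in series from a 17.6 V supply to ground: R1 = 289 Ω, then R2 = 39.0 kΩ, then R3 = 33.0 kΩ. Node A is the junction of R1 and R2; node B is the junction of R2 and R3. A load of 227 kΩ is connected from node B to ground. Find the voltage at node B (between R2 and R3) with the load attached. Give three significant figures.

V ≈ 7.45 V

At node B, R3 is in parallel with the load: R3‖R_L = 28810 Ω.
Below node A the resistance is R2 + (R3‖R_L) = 67810 Ω, so V_A = 17.6 × 67810/68100 = 17.53 V.
Then V_B = V_A × (R3‖R_L)/(R2 + R3‖R_L) = 17.53 × 28810/67810 = 7.45 V.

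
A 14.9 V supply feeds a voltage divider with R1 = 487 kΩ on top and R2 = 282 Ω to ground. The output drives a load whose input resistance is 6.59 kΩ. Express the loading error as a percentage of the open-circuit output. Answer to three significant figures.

The divider's output (Thévenin) resistance is R1‖R2 = 281.8 Ω.
Fractional drop under load = R_th/(R_th + R_L) = 281.8 / (281.8 + 6590) = 0.04101.
So the output falls by 4.10 %.

4.10 %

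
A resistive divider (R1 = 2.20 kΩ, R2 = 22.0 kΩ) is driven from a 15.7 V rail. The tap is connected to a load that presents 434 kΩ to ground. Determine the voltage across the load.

V_out ≈ 14.2 V

The load sits in parallel with R2: R2‖R_L = (22.0 × 434) / (22.0 + 434) = 20.94 kΩ.
V_out = 15.7 × 20.94 / (2.20 + 20.94) = 15.7 × 20.94/23.14 = 14.2 V.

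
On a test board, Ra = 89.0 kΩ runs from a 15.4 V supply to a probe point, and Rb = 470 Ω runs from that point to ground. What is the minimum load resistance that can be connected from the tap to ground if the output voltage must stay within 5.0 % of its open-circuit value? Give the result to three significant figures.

Output resistance R_th = Ra‖Rb = (89000 × 470)/89470 = 467.5 Ω.
The fractional drop is R_th/(R_th + R_L); requiring this ≤ 0.0500 gives R_L ≥ R_th(1/0.0500 − 1) = 467.5 × 19.00 = 8.88 kΩ.

R_L(min) ≈ 8.88 kΩ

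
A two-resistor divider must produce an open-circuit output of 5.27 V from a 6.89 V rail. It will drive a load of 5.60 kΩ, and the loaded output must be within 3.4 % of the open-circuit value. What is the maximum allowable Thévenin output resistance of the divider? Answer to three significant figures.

Loading drop = R_th/(R_th + R_L) ≤ 0.0340, so R_th ≤ R_L · ε/(1−ε) = 5.60 kΩ × 0.0340/0.9660 = 197 Ω.

R_th ≤ 197 Ω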